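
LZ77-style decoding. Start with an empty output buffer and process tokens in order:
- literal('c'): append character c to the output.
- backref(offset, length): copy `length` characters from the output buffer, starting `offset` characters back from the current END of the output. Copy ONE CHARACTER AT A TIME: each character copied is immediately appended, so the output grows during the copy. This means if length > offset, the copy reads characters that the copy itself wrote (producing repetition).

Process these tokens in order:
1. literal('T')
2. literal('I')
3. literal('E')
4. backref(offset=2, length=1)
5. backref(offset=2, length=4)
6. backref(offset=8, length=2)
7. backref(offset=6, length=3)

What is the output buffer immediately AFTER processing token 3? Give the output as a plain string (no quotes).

Answer: TIE

Derivation:
Token 1: literal('T'). Output: "T"
Token 2: literal('I'). Output: "TI"
Token 3: literal('E'). Output: "TIE"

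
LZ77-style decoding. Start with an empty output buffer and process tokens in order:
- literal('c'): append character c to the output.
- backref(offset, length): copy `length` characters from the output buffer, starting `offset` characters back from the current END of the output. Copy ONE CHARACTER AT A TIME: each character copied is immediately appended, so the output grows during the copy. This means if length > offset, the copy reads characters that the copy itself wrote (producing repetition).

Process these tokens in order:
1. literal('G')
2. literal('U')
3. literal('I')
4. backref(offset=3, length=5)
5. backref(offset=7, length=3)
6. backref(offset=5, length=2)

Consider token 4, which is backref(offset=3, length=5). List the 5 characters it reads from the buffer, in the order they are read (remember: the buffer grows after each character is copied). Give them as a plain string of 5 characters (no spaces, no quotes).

Answer: GUIGU

Derivation:
Token 1: literal('G'). Output: "G"
Token 2: literal('U'). Output: "GU"
Token 3: literal('I'). Output: "GUI"
Token 4: backref(off=3, len=5). Buffer before: "GUI" (len 3)
  byte 1: read out[0]='G', append. Buffer now: "GUIG"
  byte 2: read out[1]='U', append. Buffer now: "GUIGU"
  byte 3: read out[2]='I', append. Buffer now: "GUIGUI"
  byte 4: read out[3]='G', append. Buffer now: "GUIGUIG"
  byte 5: read out[4]='U', append. Buffer now: "GUIGUIGU"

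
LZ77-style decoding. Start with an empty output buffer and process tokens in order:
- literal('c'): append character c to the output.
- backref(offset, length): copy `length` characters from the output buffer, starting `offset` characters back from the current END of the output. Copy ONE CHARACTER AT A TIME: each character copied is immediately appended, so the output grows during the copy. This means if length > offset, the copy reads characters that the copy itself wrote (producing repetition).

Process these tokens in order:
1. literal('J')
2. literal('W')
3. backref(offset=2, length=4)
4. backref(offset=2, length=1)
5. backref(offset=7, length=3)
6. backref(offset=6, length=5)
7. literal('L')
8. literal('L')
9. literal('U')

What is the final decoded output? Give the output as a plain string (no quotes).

Answer: JWJWJWJJWJJWJJWLLU

Derivation:
Token 1: literal('J'). Output: "J"
Token 2: literal('W'). Output: "JW"
Token 3: backref(off=2, len=4) (overlapping!). Copied 'JWJW' from pos 0. Output: "JWJWJW"
Token 4: backref(off=2, len=1). Copied 'J' from pos 4. Output: "JWJWJWJ"
Token 5: backref(off=7, len=3). Copied 'JWJ' from pos 0. Output: "JWJWJWJJWJ"
Token 6: backref(off=6, len=5). Copied 'JWJJW' from pos 4. Output: "JWJWJWJJWJJWJJW"
Token 7: literal('L'). Output: "JWJWJWJJWJJWJJWL"
Token 8: literal('L'). Output: "JWJWJWJJWJJWJJWLL"
Token 9: literal('U'). Output: "JWJWJWJJWJJWJJWLLU"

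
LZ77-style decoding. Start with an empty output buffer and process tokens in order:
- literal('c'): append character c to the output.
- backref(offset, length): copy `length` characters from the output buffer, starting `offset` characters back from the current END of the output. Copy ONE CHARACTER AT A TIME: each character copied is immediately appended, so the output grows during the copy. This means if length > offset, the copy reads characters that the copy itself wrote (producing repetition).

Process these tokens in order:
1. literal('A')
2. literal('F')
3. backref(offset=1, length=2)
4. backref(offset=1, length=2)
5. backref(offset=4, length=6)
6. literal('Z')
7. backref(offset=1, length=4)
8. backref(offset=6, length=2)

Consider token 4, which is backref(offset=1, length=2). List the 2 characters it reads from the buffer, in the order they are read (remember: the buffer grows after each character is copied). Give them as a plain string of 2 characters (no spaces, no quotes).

Token 1: literal('A'). Output: "A"
Token 2: literal('F'). Output: "AF"
Token 3: backref(off=1, len=2) (overlapping!). Copied 'FF' from pos 1. Output: "AFFF"
Token 4: backref(off=1, len=2). Buffer before: "AFFF" (len 4)
  byte 1: read out[3]='F', append. Buffer now: "AFFFF"
  byte 2: read out[4]='F', append. Buffer now: "AFFFFF"

Answer: FF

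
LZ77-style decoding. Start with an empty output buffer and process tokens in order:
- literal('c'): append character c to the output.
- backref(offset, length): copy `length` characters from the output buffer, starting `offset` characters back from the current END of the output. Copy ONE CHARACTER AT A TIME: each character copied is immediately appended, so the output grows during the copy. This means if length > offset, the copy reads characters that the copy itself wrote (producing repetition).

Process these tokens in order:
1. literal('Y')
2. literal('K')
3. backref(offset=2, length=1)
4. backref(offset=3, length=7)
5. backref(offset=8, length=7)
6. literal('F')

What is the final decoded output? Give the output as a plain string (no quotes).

Answer: YKYYKYYKYYYYKYYKYF

Derivation:
Token 1: literal('Y'). Output: "Y"
Token 2: literal('K'). Output: "YK"
Token 3: backref(off=2, len=1). Copied 'Y' from pos 0. Output: "YKY"
Token 4: backref(off=3, len=7) (overlapping!). Copied 'YKYYKYY' from pos 0. Output: "YKYYKYYKYY"
Token 5: backref(off=8, len=7). Copied 'YYKYYKY' from pos 2. Output: "YKYYKYYKYYYYKYYKY"
Token 6: literal('F'). Output: "YKYYKYYKYYYYKYYKYF"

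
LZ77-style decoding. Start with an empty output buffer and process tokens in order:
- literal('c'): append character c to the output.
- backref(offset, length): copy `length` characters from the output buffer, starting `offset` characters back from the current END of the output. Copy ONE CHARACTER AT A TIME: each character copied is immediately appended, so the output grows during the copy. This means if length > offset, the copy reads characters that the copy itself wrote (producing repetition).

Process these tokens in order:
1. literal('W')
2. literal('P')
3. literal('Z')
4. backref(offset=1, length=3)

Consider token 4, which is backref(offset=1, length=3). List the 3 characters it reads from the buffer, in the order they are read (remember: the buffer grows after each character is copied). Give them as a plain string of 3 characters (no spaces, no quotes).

Answer: ZZZ

Derivation:
Token 1: literal('W'). Output: "W"
Token 2: literal('P'). Output: "WP"
Token 3: literal('Z'). Output: "WPZ"
Token 4: backref(off=1, len=3). Buffer before: "WPZ" (len 3)
  byte 1: read out[2]='Z', append. Buffer now: "WPZZ"
  byte 2: read out[3]='Z', append. Buffer now: "WPZZZ"
  byte 3: read out[4]='Z', append. Buffer now: "WPZZZZ"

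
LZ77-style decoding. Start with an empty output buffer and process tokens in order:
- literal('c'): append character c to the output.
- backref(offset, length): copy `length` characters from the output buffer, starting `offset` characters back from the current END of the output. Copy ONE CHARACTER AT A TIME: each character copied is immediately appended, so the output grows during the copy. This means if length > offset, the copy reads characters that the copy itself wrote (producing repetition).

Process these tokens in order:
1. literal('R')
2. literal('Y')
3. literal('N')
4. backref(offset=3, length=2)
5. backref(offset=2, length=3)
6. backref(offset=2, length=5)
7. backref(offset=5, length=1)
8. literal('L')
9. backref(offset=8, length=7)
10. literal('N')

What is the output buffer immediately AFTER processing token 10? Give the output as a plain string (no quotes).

Answer: RYNRYRYRYRYRYYLRYRYRYYN

Derivation:
Token 1: literal('R'). Output: "R"
Token 2: literal('Y'). Output: "RY"
Token 3: literal('N'). Output: "RYN"
Token 4: backref(off=3, len=2). Copied 'RY' from pos 0. Output: "RYNRY"
Token 5: backref(off=2, len=3) (overlapping!). Copied 'RYR' from pos 3. Output: "RYNRYRYR"
Token 6: backref(off=2, len=5) (overlapping!). Copied 'YRYRY' from pos 6. Output: "RYNRYRYRYRYRY"
Token 7: backref(off=5, len=1). Copied 'Y' from pos 8. Output: "RYNRYRYRYRYRYY"
Token 8: literal('L'). Output: "RYNRYRYRYRYRYYL"
Token 9: backref(off=8, len=7). Copied 'RYRYRYY' from pos 7. Output: "RYNRYRYRYRYRYYLRYRYRYY"
Token 10: literal('N'). Output: "RYNRYRYRYRYRYYLRYRYRYYN"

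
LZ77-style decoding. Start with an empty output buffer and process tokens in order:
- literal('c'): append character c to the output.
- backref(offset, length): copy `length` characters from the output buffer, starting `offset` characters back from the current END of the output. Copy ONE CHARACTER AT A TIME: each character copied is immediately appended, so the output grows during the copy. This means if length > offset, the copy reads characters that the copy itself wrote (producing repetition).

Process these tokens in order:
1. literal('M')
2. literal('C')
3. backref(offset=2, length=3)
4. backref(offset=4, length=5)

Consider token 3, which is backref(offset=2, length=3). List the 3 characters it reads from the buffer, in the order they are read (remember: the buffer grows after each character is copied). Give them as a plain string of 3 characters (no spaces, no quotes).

Answer: MCM

Derivation:
Token 1: literal('M'). Output: "M"
Token 2: literal('C'). Output: "MC"
Token 3: backref(off=2, len=3). Buffer before: "MC" (len 2)
  byte 1: read out[0]='M', append. Buffer now: "MCM"
  byte 2: read out[1]='C', append. Buffer now: "MCMC"
  byte 3: read out[2]='M', append. Buffer now: "MCMCM"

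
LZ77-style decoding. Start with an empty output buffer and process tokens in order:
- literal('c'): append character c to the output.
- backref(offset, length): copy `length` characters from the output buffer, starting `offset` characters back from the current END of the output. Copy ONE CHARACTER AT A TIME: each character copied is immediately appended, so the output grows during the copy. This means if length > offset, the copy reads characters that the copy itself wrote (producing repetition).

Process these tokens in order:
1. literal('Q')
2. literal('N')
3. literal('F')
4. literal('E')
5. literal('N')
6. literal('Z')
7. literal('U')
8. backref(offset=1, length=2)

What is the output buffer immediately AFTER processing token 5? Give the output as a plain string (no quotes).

Token 1: literal('Q'). Output: "Q"
Token 2: literal('N'). Output: "QN"
Token 3: literal('F'). Output: "QNF"
Token 4: literal('E'). Output: "QNFE"
Token 5: literal('N'). Output: "QNFEN"

Answer: QNFEN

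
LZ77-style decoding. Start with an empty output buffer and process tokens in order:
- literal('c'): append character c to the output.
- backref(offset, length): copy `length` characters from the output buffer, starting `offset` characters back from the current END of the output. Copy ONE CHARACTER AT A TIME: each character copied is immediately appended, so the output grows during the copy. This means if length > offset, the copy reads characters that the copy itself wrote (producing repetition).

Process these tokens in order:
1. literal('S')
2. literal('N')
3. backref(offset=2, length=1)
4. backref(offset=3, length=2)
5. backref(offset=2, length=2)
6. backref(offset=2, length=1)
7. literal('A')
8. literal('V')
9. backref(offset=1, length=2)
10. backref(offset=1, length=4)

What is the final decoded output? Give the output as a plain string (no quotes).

Answer: SNSSNSNSAVVVVVVV

Derivation:
Token 1: literal('S'). Output: "S"
Token 2: literal('N'). Output: "SN"
Token 3: backref(off=2, len=1). Copied 'S' from pos 0. Output: "SNS"
Token 4: backref(off=3, len=2). Copied 'SN' from pos 0. Output: "SNSSN"
Token 5: backref(off=2, len=2). Copied 'SN' from pos 3. Output: "SNSSNSN"
Token 6: backref(off=2, len=1). Copied 'S' from pos 5. Output: "SNSSNSNS"
Token 7: literal('A'). Output: "SNSSNSNSA"
Token 8: literal('V'). Output: "SNSSNSNSAV"
Token 9: backref(off=1, len=2) (overlapping!). Copied 'VV' from pos 9. Output: "SNSSNSNSAVVV"
Token 10: backref(off=1, len=4) (overlapping!). Copied 'VVVV' from pos 11. Output: "SNSSNSNSAVVVVVVV"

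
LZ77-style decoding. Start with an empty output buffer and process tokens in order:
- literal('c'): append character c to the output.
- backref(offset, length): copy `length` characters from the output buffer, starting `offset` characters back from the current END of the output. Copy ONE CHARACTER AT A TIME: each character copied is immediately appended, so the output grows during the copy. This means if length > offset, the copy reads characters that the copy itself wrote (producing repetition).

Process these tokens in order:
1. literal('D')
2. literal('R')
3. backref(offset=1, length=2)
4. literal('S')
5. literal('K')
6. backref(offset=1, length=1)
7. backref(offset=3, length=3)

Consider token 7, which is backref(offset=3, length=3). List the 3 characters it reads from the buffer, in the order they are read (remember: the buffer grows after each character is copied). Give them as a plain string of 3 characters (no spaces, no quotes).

Answer: SKK

Derivation:
Token 1: literal('D'). Output: "D"
Token 2: literal('R'). Output: "DR"
Token 3: backref(off=1, len=2) (overlapping!). Copied 'RR' from pos 1. Output: "DRRR"
Token 4: literal('S'). Output: "DRRRS"
Token 5: literal('K'). Output: "DRRRSK"
Token 6: backref(off=1, len=1). Copied 'K' from pos 5. Output: "DRRRSKK"
Token 7: backref(off=3, len=3). Buffer before: "DRRRSKK" (len 7)
  byte 1: read out[4]='S', append. Buffer now: "DRRRSKKS"
  byte 2: read out[5]='K', append. Buffer now: "DRRRSKKSK"
  byte 3: read out[6]='K', append. Buffer now: "DRRRSKKSKK"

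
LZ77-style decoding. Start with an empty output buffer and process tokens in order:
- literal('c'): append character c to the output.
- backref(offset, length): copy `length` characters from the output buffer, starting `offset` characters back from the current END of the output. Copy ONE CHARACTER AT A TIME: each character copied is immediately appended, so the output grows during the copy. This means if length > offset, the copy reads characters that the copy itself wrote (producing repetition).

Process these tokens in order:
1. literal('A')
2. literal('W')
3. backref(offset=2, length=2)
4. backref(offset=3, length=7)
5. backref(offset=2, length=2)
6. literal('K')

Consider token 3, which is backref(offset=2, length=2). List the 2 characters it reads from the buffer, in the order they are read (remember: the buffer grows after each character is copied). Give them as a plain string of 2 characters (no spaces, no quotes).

Token 1: literal('A'). Output: "A"
Token 2: literal('W'). Output: "AW"
Token 3: backref(off=2, len=2). Buffer before: "AW" (len 2)
  byte 1: read out[0]='A', append. Buffer now: "AWA"
  byte 2: read out[1]='W', append. Buffer now: "AWAW"

Answer: AW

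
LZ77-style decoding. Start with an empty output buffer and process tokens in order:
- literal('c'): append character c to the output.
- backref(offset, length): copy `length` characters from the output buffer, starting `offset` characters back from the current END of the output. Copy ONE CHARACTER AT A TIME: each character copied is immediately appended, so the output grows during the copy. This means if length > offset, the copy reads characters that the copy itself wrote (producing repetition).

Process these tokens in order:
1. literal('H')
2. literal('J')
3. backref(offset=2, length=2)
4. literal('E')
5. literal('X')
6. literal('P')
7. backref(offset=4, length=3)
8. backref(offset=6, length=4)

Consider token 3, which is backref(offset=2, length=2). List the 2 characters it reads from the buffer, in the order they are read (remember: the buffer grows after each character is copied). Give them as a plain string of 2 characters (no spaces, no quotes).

Token 1: literal('H'). Output: "H"
Token 2: literal('J'). Output: "HJ"
Token 3: backref(off=2, len=2). Buffer before: "HJ" (len 2)
  byte 1: read out[0]='H', append. Buffer now: "HJH"
  byte 2: read out[1]='J', append. Buffer now: "HJHJ"

Answer: HJ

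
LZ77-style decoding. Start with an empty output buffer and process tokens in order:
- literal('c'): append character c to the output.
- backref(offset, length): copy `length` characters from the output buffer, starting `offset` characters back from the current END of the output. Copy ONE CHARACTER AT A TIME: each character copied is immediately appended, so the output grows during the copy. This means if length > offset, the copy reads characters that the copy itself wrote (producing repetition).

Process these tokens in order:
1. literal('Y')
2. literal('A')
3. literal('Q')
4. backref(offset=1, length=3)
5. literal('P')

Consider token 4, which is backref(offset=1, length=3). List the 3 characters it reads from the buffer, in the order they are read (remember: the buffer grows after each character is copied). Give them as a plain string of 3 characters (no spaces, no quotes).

Answer: QQQ

Derivation:
Token 1: literal('Y'). Output: "Y"
Token 2: literal('A'). Output: "YA"
Token 3: literal('Q'). Output: "YAQ"
Token 4: backref(off=1, len=3). Buffer before: "YAQ" (len 3)
  byte 1: read out[2]='Q', append. Buffer now: "YAQQ"
  byte 2: read out[3]='Q', append. Buffer now: "YAQQQ"
  byte 3: read out[4]='Q', append. Buffer now: "YAQQQQ"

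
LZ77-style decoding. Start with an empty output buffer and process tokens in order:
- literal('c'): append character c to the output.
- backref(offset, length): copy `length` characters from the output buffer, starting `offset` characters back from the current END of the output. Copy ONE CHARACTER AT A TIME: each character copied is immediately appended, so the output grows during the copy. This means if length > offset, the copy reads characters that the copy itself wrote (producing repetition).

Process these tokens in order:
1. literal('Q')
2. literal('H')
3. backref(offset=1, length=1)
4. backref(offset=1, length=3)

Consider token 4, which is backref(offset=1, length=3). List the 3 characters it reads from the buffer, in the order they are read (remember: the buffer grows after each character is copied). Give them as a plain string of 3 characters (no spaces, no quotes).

Answer: HHH

Derivation:
Token 1: literal('Q'). Output: "Q"
Token 2: literal('H'). Output: "QH"
Token 3: backref(off=1, len=1). Copied 'H' from pos 1. Output: "QHH"
Token 4: backref(off=1, len=3). Buffer before: "QHH" (len 3)
  byte 1: read out[2]='H', append. Buffer now: "QHHH"
  byte 2: read out[3]='H', append. Buffer now: "QHHHH"
  byte 3: read out[4]='H', append. Buffer now: "QHHHHH"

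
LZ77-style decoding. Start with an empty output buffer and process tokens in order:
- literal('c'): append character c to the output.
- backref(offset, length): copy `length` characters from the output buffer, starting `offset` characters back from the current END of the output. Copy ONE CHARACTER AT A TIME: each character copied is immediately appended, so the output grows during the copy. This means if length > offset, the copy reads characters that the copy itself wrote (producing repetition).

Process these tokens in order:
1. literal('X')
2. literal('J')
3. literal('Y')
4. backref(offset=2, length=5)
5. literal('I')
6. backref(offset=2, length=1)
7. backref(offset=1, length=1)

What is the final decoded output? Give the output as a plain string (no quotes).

Answer: XJYJYJYJIJJ

Derivation:
Token 1: literal('X'). Output: "X"
Token 2: literal('J'). Output: "XJ"
Token 3: literal('Y'). Output: "XJY"
Token 4: backref(off=2, len=5) (overlapping!). Copied 'JYJYJ' from pos 1. Output: "XJYJYJYJ"
Token 5: literal('I'). Output: "XJYJYJYJI"
Token 6: backref(off=2, len=1). Copied 'J' from pos 7. Output: "XJYJYJYJIJ"
Token 7: backref(off=1, len=1). Copied 'J' from pos 9. Output: "XJYJYJYJIJJ"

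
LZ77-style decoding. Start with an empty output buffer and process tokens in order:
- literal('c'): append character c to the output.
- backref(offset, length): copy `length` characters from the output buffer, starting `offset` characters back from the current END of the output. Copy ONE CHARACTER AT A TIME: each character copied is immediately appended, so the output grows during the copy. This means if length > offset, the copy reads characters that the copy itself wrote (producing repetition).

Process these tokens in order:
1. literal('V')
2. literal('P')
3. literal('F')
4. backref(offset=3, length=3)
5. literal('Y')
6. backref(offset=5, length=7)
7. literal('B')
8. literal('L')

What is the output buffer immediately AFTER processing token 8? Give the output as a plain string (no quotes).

Answer: VPFVPFYFVPFYFVBL

Derivation:
Token 1: literal('V'). Output: "V"
Token 2: literal('P'). Output: "VP"
Token 3: literal('F'). Output: "VPF"
Token 4: backref(off=3, len=3). Copied 'VPF' from pos 0. Output: "VPFVPF"
Token 5: literal('Y'). Output: "VPFVPFY"
Token 6: backref(off=5, len=7) (overlapping!). Copied 'FVPFYFV' from pos 2. Output: "VPFVPFYFVPFYFV"
Token 7: literal('B'). Output: "VPFVPFYFVPFYFVB"
Token 8: literal('L'). Output: "VPFVPFYFVPFYFVBL"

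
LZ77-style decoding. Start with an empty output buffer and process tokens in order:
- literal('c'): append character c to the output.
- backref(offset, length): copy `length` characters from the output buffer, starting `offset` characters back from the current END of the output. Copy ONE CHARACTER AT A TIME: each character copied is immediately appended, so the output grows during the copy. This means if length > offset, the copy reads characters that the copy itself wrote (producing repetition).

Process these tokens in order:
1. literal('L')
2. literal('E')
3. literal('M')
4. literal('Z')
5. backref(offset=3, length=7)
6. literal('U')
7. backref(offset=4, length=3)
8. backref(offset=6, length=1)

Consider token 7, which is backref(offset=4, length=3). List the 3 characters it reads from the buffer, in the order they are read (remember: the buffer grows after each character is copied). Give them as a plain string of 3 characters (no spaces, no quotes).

Token 1: literal('L'). Output: "L"
Token 2: literal('E'). Output: "LE"
Token 3: literal('M'). Output: "LEM"
Token 4: literal('Z'). Output: "LEMZ"
Token 5: backref(off=3, len=7) (overlapping!). Copied 'EMZEMZE' from pos 1. Output: "LEMZEMZEMZE"
Token 6: literal('U'). Output: "LEMZEMZEMZEU"
Token 7: backref(off=4, len=3). Buffer before: "LEMZEMZEMZEU" (len 12)
  byte 1: read out[8]='M', append. Buffer now: "LEMZEMZEMZEUM"
  byte 2: read out[9]='Z', append. Buffer now: "LEMZEMZEMZEUMZ"
  byte 3: read out[10]='E', append. Buffer now: "LEMZEMZEMZEUMZE"

Answer: MZE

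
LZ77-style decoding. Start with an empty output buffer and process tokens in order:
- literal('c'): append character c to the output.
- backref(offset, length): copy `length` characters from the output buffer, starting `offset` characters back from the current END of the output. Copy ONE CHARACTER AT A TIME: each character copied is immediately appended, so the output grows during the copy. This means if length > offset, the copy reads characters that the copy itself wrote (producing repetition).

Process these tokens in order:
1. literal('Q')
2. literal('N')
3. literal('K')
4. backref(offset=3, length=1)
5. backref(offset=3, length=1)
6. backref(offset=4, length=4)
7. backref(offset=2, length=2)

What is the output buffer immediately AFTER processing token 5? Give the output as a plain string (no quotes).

Token 1: literal('Q'). Output: "Q"
Token 2: literal('N'). Output: "QN"
Token 3: literal('K'). Output: "QNK"
Token 4: backref(off=3, len=1). Copied 'Q' from pos 0. Output: "QNKQ"
Token 5: backref(off=3, len=1). Copied 'N' from pos 1. Output: "QNKQN"

Answer: QNKQN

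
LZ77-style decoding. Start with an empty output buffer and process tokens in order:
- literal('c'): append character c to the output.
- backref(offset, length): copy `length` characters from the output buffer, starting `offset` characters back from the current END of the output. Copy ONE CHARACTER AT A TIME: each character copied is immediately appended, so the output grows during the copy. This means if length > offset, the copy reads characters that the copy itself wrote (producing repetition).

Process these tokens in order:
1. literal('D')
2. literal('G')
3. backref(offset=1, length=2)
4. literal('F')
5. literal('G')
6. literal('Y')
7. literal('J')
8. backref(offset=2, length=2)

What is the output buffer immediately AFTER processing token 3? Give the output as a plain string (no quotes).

Token 1: literal('D'). Output: "D"
Token 2: literal('G'). Output: "DG"
Token 3: backref(off=1, len=2) (overlapping!). Copied 'GG' from pos 1. Output: "DGGG"

Answer: DGGG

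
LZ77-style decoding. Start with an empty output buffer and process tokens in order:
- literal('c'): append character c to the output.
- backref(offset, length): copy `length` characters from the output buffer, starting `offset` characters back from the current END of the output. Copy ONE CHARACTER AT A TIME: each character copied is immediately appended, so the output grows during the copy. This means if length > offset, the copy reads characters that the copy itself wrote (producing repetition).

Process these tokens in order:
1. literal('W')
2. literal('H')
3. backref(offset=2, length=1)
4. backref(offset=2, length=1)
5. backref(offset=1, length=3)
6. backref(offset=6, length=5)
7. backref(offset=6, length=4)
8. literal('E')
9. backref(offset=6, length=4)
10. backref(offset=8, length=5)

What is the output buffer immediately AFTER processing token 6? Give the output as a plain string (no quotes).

Answer: WHWHHHHHWHHH

Derivation:
Token 1: literal('W'). Output: "W"
Token 2: literal('H'). Output: "WH"
Token 3: backref(off=2, len=1). Copied 'W' from pos 0. Output: "WHW"
Token 4: backref(off=2, len=1). Copied 'H' from pos 1. Output: "WHWH"
Token 5: backref(off=1, len=3) (overlapping!). Copied 'HHH' from pos 3. Output: "WHWHHHH"
Token 6: backref(off=6, len=5). Copied 'HWHHH' from pos 1. Output: "WHWHHHHHWHHH"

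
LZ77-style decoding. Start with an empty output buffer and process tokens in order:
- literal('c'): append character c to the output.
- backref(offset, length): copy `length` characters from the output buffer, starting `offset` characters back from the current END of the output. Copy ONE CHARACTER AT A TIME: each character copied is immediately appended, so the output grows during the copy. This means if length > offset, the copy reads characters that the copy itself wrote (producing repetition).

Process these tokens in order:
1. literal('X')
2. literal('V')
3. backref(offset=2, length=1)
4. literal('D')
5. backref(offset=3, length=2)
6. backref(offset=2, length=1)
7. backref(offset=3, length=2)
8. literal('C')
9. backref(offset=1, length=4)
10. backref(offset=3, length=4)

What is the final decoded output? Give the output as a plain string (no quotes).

Token 1: literal('X'). Output: "X"
Token 2: literal('V'). Output: "XV"
Token 3: backref(off=2, len=1). Copied 'X' from pos 0. Output: "XVX"
Token 4: literal('D'). Output: "XVXD"
Token 5: backref(off=3, len=2). Copied 'VX' from pos 1. Output: "XVXDVX"
Token 6: backref(off=2, len=1). Copied 'V' from pos 4. Output: "XVXDVXV"
Token 7: backref(off=3, len=2). Copied 'VX' from pos 4. Output: "XVXDVXVVX"
Token 8: literal('C'). Output: "XVXDVXVVXC"
Token 9: backref(off=1, len=4) (overlapping!). Copied 'CCCC' from pos 9. Output: "XVXDVXVVXCCCCC"
Token 10: backref(off=3, len=4) (overlapping!). Copied 'CCCC' from pos 11. Output: "XVXDVXVVXCCCCCCCCC"

Answer: XVXDVXVVXCCCCCCCCC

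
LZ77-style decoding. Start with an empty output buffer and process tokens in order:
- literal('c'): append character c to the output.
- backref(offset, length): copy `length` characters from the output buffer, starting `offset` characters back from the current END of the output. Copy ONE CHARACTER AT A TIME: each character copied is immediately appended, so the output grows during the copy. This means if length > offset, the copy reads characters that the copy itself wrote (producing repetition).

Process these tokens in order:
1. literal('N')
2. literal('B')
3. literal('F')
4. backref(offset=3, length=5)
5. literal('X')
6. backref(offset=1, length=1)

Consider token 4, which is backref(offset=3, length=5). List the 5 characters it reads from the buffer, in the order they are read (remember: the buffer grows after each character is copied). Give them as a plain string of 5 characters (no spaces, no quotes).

Answer: NBFNB

Derivation:
Token 1: literal('N'). Output: "N"
Token 2: literal('B'). Output: "NB"
Token 3: literal('F'). Output: "NBF"
Token 4: backref(off=3, len=5). Buffer before: "NBF" (len 3)
  byte 1: read out[0]='N', append. Buffer now: "NBFN"
  byte 2: read out[1]='B', append. Buffer now: "NBFNB"
  byte 3: read out[2]='F', append. Buffer now: "NBFNBF"
  byte 4: read out[3]='N', append. Buffer now: "NBFNBFN"
  byte 5: read out[4]='B', append. Buffer now: "NBFNBFNB"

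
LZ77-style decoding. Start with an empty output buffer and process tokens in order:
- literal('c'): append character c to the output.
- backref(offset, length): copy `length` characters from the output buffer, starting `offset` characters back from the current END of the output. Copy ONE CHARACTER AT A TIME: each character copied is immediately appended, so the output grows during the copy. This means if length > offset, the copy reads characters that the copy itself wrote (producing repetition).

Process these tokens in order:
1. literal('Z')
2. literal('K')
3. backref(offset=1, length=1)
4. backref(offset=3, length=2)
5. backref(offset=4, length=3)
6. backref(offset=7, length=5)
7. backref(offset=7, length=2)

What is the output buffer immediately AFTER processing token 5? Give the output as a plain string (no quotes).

Answer: ZKKZKKKZ

Derivation:
Token 1: literal('Z'). Output: "Z"
Token 2: literal('K'). Output: "ZK"
Token 3: backref(off=1, len=1). Copied 'K' from pos 1. Output: "ZKK"
Token 4: backref(off=3, len=2). Copied 'ZK' from pos 0. Output: "ZKKZK"
Token 5: backref(off=4, len=3). Copied 'KKZ' from pos 1. Output: "ZKKZKKKZ"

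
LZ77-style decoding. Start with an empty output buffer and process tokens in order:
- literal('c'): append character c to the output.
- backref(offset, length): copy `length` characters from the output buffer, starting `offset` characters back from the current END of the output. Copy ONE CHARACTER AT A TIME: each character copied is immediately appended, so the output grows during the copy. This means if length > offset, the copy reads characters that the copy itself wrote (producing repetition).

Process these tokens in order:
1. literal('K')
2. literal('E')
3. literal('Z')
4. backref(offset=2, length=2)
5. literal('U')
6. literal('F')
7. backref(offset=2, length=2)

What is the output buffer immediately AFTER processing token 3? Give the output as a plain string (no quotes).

Answer: KEZ

Derivation:
Token 1: literal('K'). Output: "K"
Token 2: literal('E'). Output: "KE"
Token 3: literal('Z'). Output: "KEZ"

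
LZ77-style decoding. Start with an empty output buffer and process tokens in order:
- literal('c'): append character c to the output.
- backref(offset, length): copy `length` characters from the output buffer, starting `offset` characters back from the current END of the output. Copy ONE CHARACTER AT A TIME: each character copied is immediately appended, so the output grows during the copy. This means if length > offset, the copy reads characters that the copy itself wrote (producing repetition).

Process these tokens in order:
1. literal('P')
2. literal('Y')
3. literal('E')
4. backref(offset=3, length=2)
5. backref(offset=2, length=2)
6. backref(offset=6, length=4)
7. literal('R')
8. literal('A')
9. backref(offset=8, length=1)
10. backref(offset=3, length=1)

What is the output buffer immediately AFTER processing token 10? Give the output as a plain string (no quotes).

Answer: PYEPYPYYEPYRAPR

Derivation:
Token 1: literal('P'). Output: "P"
Token 2: literal('Y'). Output: "PY"
Token 3: literal('E'). Output: "PYE"
Token 4: backref(off=3, len=2). Copied 'PY' from pos 0. Output: "PYEPY"
Token 5: backref(off=2, len=2). Copied 'PY' from pos 3. Output: "PYEPYPY"
Token 6: backref(off=6, len=4). Copied 'YEPY' from pos 1. Output: "PYEPYPYYEPY"
Token 7: literal('R'). Output: "PYEPYPYYEPYR"
Token 8: literal('A'). Output: "PYEPYPYYEPYRA"
Token 9: backref(off=8, len=1). Copied 'P' from pos 5. Output: "PYEPYPYYEPYRAP"
Token 10: backref(off=3, len=1). Copied 'R' from pos 11. Output: "PYEPYPYYEPYRAPR"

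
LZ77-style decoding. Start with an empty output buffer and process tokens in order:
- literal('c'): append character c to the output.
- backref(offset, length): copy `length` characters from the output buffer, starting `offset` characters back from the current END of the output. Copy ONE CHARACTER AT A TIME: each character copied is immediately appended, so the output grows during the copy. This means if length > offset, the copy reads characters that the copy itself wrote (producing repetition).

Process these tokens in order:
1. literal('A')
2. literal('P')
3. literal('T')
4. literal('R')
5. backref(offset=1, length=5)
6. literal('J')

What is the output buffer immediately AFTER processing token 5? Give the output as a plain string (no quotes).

Token 1: literal('A'). Output: "A"
Token 2: literal('P'). Output: "AP"
Token 3: literal('T'). Output: "APT"
Token 4: literal('R'). Output: "APTR"
Token 5: backref(off=1, len=5) (overlapping!). Copied 'RRRRR' from pos 3. Output: "APTRRRRRR"

Answer: APTRRRRRR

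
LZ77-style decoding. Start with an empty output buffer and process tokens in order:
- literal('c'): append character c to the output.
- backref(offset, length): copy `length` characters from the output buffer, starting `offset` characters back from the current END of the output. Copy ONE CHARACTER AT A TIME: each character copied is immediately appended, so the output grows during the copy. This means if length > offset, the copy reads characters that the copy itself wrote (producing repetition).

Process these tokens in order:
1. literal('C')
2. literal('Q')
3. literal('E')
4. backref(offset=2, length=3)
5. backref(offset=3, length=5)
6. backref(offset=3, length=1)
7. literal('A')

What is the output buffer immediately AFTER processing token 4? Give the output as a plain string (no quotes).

Answer: CQEQEQ

Derivation:
Token 1: literal('C'). Output: "C"
Token 2: literal('Q'). Output: "CQ"
Token 3: literal('E'). Output: "CQE"
Token 4: backref(off=2, len=3) (overlapping!). Copied 'QEQ' from pos 1. Output: "CQEQEQ"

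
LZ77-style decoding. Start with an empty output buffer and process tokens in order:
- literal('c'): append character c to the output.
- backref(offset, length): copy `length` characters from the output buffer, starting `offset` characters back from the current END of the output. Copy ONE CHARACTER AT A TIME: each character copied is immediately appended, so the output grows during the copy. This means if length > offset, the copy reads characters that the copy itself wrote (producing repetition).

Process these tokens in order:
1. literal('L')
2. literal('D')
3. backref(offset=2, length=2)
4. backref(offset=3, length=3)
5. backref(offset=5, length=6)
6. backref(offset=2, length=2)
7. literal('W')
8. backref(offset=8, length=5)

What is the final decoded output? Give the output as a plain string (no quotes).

Token 1: literal('L'). Output: "L"
Token 2: literal('D'). Output: "LD"
Token 3: backref(off=2, len=2). Copied 'LD' from pos 0. Output: "LDLD"
Token 4: backref(off=3, len=3). Copied 'DLD' from pos 1. Output: "LDLDDLD"
Token 5: backref(off=5, len=6) (overlapping!). Copied 'LDDLDL' from pos 2. Output: "LDLDDLDLDDLDL"
Token 6: backref(off=2, len=2). Copied 'DL' from pos 11. Output: "LDLDDLDLDDLDLDL"
Token 7: literal('W'). Output: "LDLDDLDLDDLDLDLW"
Token 8: backref(off=8, len=5). Copied 'DDLDL' from pos 8. Output: "LDLDDLDLDDLDLDLWDDLDL"

Answer: LDLDDLDLDDLDLDLWDDLDL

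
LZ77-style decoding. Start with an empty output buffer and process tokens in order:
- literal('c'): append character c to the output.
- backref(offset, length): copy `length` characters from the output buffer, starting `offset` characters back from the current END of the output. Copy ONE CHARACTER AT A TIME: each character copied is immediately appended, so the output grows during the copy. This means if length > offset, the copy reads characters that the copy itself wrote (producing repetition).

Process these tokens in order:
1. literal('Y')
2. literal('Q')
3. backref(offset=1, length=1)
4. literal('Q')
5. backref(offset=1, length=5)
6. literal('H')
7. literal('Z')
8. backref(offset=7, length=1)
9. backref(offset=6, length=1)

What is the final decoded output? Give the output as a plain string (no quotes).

Token 1: literal('Y'). Output: "Y"
Token 2: literal('Q'). Output: "YQ"
Token 3: backref(off=1, len=1). Copied 'Q' from pos 1. Output: "YQQ"
Token 4: literal('Q'). Output: "YQQQ"
Token 5: backref(off=1, len=5) (overlapping!). Copied 'QQQQQ' from pos 3. Output: "YQQQQQQQQ"
Token 6: literal('H'). Output: "YQQQQQQQQH"
Token 7: literal('Z'). Output: "YQQQQQQQQHZ"
Token 8: backref(off=7, len=1). Copied 'Q' from pos 4. Output: "YQQQQQQQQHZQ"
Token 9: backref(off=6, len=1). Copied 'Q' from pos 6. Output: "YQQQQQQQQHZQQ"

Answer: YQQQQQQQQHZQQ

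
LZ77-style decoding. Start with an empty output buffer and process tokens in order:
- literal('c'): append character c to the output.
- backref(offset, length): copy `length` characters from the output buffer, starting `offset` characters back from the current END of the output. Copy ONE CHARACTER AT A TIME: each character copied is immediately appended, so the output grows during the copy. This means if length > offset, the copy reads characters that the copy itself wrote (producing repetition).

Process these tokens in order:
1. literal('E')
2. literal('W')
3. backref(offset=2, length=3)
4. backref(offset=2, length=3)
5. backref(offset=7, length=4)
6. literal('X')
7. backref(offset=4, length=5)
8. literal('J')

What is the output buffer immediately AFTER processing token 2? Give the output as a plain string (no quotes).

Answer: EW

Derivation:
Token 1: literal('E'). Output: "E"
Token 2: literal('W'). Output: "EW"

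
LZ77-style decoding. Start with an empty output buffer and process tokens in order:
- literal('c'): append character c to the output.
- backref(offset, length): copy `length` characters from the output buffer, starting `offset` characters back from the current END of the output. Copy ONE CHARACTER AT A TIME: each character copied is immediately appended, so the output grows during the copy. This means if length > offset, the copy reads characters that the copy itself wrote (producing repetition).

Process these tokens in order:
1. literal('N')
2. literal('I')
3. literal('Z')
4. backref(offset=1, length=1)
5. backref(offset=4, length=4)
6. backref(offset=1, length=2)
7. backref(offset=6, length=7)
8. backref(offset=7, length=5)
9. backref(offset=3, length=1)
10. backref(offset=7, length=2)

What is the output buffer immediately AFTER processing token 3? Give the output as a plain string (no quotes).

Token 1: literal('N'). Output: "N"
Token 2: literal('I'). Output: "NI"
Token 3: literal('Z'). Output: "NIZ"

Answer: NIZ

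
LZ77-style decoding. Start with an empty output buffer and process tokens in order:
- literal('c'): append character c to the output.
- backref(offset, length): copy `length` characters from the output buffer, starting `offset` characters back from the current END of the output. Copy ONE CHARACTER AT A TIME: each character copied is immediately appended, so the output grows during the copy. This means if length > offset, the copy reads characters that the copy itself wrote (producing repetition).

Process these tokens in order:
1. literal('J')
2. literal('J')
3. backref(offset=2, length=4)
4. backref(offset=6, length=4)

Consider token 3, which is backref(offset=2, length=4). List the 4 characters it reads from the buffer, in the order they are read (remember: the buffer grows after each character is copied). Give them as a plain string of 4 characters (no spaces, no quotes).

Answer: JJJJ

Derivation:
Token 1: literal('J'). Output: "J"
Token 2: literal('J'). Output: "JJ"
Token 3: backref(off=2, len=4). Buffer before: "JJ" (len 2)
  byte 1: read out[0]='J', append. Buffer now: "JJJ"
  byte 2: read out[1]='J', append. Buffer now: "JJJJ"
  byte 3: read out[2]='J', append. Buffer now: "JJJJJ"
  byte 4: read out[3]='J', append. Buffer now: "JJJJJJ"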